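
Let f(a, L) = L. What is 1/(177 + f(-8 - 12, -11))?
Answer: 1/166 ≈ 0.0060241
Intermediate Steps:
1/(177 + f(-8 - 12, -11)) = 1/(177 - 11) = 1/166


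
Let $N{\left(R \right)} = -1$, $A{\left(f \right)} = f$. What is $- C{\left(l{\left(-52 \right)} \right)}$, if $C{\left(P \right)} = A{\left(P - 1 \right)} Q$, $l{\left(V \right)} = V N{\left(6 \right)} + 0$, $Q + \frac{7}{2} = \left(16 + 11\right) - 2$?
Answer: $- \frac{2193}{2} \approx -1096.5$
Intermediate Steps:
$Q = \frac{43}{2}$ ($Q = - \frac{7}{2} + \left(\left(16 + 11\right) - 2\right) = - \frac{7}{2} + \left(27 - 2\right) = - \frac{7}{2} + 25 = \frac{43}{2} \approx 21.5$)
$l{\left(V \right)} = - V$ ($l{\left(V \right)} = V \left(-1\right) + 0 = - V + 0 = - V$)
$C{\left(P \right)} = - \frac{43}{2} + \frac{43 P}{2}$ ($C{\left(P \right)} = \left(P - 1\right) \frac{43}{2} = \left(-1 + P\right) \frac{43}{2} = - \frac{43}{2} + \frac{43 P}{2}$)
$- C{\left(l{\left(-52 \right)} \right)} = - (- \frac{43}{2} + \frac{43 \left(\left(-1\right) \left(-52\right)\right)}{2}) = - (- \frac{43}{2} + \frac{43}{2} \cdot 52) = - (- \frac{43}{2} + 1118) = \left(-1\right) \frac{2193}{2} = - \frac{2193}{2}$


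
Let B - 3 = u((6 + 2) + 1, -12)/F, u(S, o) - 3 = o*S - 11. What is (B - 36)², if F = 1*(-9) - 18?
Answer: 600625/729 ≈ 823.90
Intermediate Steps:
F = -27 (F = -9 - 18 = -27)
u(S, o) = -8 + S*o (u(S, o) = 3 + (o*S - 11) = 3 + (S*o - 11) = 3 + (-11 + S*o) = -8 + S*o)
B = 197/27 (B = 3 + (-8 + ((6 + 2) + 1)*(-12))/(-27) = 3 + (-8 + (8 + 1)*(-12))*(-1/27) = 3 + (-8 + 9*(-12))*(-1/27) = 3 + (-8 - 108)*(-1/27) = 3 - 116*(-1/27) = 3 + 116/27 = 197/27 ≈ 7.2963)
(B - 36)² = (197/27 - 36)² = (-775/27)² = 600625/729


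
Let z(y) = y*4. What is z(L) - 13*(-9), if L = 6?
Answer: 141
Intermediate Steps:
z(y) = 4*y
z(L) - 13*(-9) = 4*6 - 13*(-9) = 24 + 117 = 141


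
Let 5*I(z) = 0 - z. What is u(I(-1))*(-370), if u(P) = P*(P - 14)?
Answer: 5106/5 ≈ 1021.2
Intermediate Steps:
I(z) = -z/5 (I(z) = (0 - z)/5 = (-z)/5 = -z/5)
u(P) = P*(-14 + P)
u(I(-1))*(-370) = ((-1/5*(-1))*(-14 - 1/5*(-1)))*(-370) = ((-14 + 1/5)/5)*(-370) = ((1/5)*(-69/5))*(-370) = -69/25*(-370) = 5106/5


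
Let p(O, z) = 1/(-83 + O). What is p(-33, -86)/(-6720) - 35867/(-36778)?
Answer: 285296741/292542720 ≈ 0.97523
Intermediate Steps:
p(-33, -86)/(-6720) - 35867/(-36778) = 1/(-83 - 33*(-6720)) - 35867/(-36778) = -1/6720/(-116) - 35867*(-1/36778) = -1/116*(-1/6720) + 35867/36778 = 1/779520 + 35867/36778 = 285296741/292542720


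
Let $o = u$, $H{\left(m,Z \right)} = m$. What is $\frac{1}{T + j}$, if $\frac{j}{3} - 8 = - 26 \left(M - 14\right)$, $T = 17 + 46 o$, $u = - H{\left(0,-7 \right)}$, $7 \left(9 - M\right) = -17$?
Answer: $\frac{7}{1691} \approx 0.0041396$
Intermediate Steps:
$M = \frac{80}{7}$ ($M = 9 - - \frac{17}{7} = 9 + \frac{17}{7} = \frac{80}{7} \approx 11.429$)
$u = 0$ ($u = \left(-1\right) 0 = 0$)
$o = 0$
$T = 17$ ($T = 17 + 46 \cdot 0 = 17 + 0 = 17$)
$j = \frac{1572}{7}$ ($j = 24 + 3 \left(- 26 \left(\frac{80}{7} - 14\right)\right) = 24 + 3 \left(\left(-26\right) \left(- \frac{18}{7}\right)\right) = 24 + 3 \cdot \frac{468}{7} = 24 + \frac{1404}{7} = \frac{1572}{7} \approx 224.57$)
$\frac{1}{T + j} = \frac{1}{17 + \frac{1572}{7}} = \frac{1}{\frac{1691}{7}} = \frac{7}{1691}$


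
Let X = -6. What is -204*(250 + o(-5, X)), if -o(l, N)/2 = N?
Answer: -53448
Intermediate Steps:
o(l, N) = -2*N
-204*(250 + o(-5, X)) = -204*(250 - 2*(-6)) = -204*(250 + 12) = -204*262 = -53448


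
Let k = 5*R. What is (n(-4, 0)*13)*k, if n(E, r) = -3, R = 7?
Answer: -1365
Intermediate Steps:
k = 35 (k = 5*7 = 35)
(n(-4, 0)*13)*k = -3*13*35 = -39*35 = -1365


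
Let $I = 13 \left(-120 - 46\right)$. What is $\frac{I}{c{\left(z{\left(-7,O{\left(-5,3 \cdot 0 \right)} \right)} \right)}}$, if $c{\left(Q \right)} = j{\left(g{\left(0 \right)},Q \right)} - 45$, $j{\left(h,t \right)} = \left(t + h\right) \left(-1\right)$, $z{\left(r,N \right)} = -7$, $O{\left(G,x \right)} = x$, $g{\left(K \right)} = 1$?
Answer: $\frac{166}{3} \approx 55.333$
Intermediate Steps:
$j{\left(h,t \right)} = - h - t$ ($j{\left(h,t \right)} = \left(h + t\right) \left(-1\right) = - h - t$)
$c{\left(Q \right)} = -46 - Q$ ($c{\left(Q \right)} = \left(\left(-1\right) 1 - Q\right) - 45 = \left(-1 - Q\right) - 45 = -46 - Q$)
$I = -2158$ ($I = 13 \left(-166\right) = -2158$)
$\frac{I}{c{\left(z{\left(-7,O{\left(-5,3 \cdot 0 \right)} \right)} \right)}} = - \frac{2158}{-46 - -7} = - \frac{2158}{-46 + 7} = - \frac{2158}{-39} = \left(-2158\right) \left(- \frac{1}{39}\right) = \frac{166}{3}$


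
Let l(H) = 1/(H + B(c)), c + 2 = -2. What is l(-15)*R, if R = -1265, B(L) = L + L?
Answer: 55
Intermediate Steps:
c = -4 (c = -2 - 2 = -4)
B(L) = 2*L
l(H) = 1/(-8 + H) (l(H) = 1/(H + 2*(-4)) = 1/(H - 8) = 1/(-8 + H))
l(-15)*R = -1265/(-8 - 15) = -1265/(-23) = -1/23*(-1265) = 55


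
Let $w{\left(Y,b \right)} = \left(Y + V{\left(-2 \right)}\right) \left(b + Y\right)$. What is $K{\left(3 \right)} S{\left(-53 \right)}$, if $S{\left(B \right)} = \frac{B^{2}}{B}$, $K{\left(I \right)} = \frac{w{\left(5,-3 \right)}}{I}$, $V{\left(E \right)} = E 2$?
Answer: $- \frac{106}{3} \approx -35.333$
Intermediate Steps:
$V{\left(E \right)} = 2 E$
$w{\left(Y,b \right)} = \left(-4 + Y\right) \left(Y + b\right)$ ($w{\left(Y,b \right)} = \left(Y + 2 \left(-2\right)\right) \left(b + Y\right) = \left(Y - 4\right) \left(Y + b\right) = \left(-4 + Y\right) \left(Y + b\right)$)
$K{\left(I \right)} = \frac{2}{I}$ ($K{\left(I \right)} = \frac{5^{2} - 20 - -12 + 5 \left(-3\right)}{I} = \frac{25 - 20 + 12 - 15}{I} = \frac{2}{I}$)
$S{\left(B \right)} = B$
$K{\left(3 \right)} S{\left(-53 \right)} = \frac{2}{3} \left(-53\right) = - \frac{106}{3}$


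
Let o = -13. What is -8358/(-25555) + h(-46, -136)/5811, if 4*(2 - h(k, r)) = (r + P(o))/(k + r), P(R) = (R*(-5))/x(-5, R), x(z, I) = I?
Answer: 35391354889/108108076440 ≈ 0.32737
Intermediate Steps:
P(R) = -5 (P(R) = (R*(-5))/R = (-5*R)/R = -5)
h(k, r) = 2 - (-5 + r)/(4*(k + r)) (h(k, r) = 2 - (r - 5)/(4*(k + r)) = 2 - (-5 + r)/(4*(k + r)))
-8358/(-25555) + h(-46, -136)/5811 = -8358/(-25555) + ((5 + 7*(-136) + 8*(-46))/(4*(-46 - 136)))/5811 = -8358*(-1/25555) + ((¼)*(5 - 952 - 368)/(-182))*(1/5811) = 8358/25555 + ((¼)*(-1/182)*(-1315))*(1/5811) = 8358/25555 + (1315/728)*(1/5811) = 8358/25555 + 1315/4230408 = 35391354889/108108076440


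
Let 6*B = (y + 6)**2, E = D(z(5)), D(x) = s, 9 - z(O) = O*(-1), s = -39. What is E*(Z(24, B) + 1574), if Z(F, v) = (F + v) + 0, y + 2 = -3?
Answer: -124657/2 ≈ -62329.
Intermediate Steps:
y = -5 (y = -2 - 3 = -5)
z(O) = 9 + O (z(O) = 9 - O*(-1) = 9 - (-1)*O = 9 + O)
D(x) = -39
E = -39
B = 1/6 (B = (-5 + 6)**2/6 = (1/6)*1**2 = (1/6)*1 = 1/6 ≈ 0.16667)
Z(F, v) = F + v
E*(Z(24, B) + 1574) = -39*((24 + 1/6) + 1574) = -39*(145/6 + 1574) = -39*9589/6 = -124657/2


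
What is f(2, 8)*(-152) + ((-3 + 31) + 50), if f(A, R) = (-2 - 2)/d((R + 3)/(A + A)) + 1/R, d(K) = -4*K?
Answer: 41/11 ≈ 3.7273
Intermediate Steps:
f(A, R) = 1/R + 2*A/(3 + R) (f(A, R) = (-2 - 2)/((-4*(R + 3)/(A + A))) + 1/R = -4*(-A/(2*(3 + R))) + 1/R = -(-2)*A/(3 + R) + 1/R = 2*A/(3 + R) + 1/R = 1/R + 2*A/(3 + R))
f(2, 8)*(-152) + ((-3 + 31) + 50) = ((3 + 8 + 2*2*8)/(8*(3 + 8)))*(-152) + ((-3 + 31) + 50) = ((1/8)*(3 + 8 + 32)/11)*(-152) + (28 + 50) = ((1/8)*(1/11)*43)*(-152) + 78 = (43/88)*(-152) + 78 = -817/11 + 78 = 41/11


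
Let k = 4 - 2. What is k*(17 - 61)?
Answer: -88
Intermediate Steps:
k = 2
k*(17 - 61) = 2*(17 - 61) = 2*(-44) = -88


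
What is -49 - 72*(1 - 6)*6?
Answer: 2111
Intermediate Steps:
-49 - 72*(1 - 6)*6 = -49 - (-360)*6 = -49 - 72*(-30) = -49 + 2160 = 2111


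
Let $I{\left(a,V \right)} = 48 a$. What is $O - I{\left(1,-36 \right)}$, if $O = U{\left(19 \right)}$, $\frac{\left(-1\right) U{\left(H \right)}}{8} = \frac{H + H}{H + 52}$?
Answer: $- \frac{3712}{71} \approx -52.282$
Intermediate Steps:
$U{\left(H \right)} = - \frac{16 H}{52 + H}$ ($U{\left(H \right)} = - 8 \frac{H + H}{H + 52} = - 8 \frac{2 H}{52 + H} = - \frac{16 H}{52 + H}$)
$O = - \frac{304}{71}$ ($O = \left(-16\right) 19 \frac{1}{52 + 19} = \left(-16\right) 19 \cdot \frac{1}{71} = - \frac{304}{71} \approx -4.2817$)
$O - I{\left(1,-36 \right)} = - \frac{304}{71} - 48 \cdot 1 = - \frac{304}{71} - 48 = - \frac{3712}{71}$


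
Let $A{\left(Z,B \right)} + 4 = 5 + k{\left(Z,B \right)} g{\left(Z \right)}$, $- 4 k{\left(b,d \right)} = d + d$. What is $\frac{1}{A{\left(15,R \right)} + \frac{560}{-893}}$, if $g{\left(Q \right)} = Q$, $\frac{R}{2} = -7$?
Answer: $\frac{893}{94098} \approx 0.0094901$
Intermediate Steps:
$R = -14$ ($R = 2 \left(-7\right) = -14$)
$k{\left(b,d \right)} = - \frac{d}{2}$ ($k{\left(b,d \right)} = - \frac{d + d}{4} = - \frac{2 d}{4} = - \frac{d}{2}$)
$A{\left(Z,B \right)} = 1 - \frac{B Z}{2}$ ($A{\left(Z,B \right)} = -4 + \left(5 + - \frac{B}{2} Z\right) = -4 - \left(-5 + \frac{B Z}{2}\right) = 1 - \frac{B Z}{2}$)
$\frac{1}{A{\left(15,R \right)} + \frac{560}{-893}} = \frac{1}{\left(1 - \left(-7\right) 15\right) + \frac{560}{-893}} = \frac{1}{\left(1 + 105\right) + 560 \left(- \frac{1}{893}\right)} = \frac{1}{106 - \frac{560}{893}} = \frac{1}{\frac{94098}{893}} = \frac{893}{94098}$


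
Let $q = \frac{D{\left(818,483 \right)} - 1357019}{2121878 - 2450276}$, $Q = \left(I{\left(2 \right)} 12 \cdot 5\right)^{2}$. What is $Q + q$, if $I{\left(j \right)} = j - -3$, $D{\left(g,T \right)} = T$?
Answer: $\frac{14778588268}{164199} \approx 90004.0$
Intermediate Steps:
$I{\left(j \right)} = 3 + j$ ($I{\left(j \right)} = j + 3 = 3 + j$)
$Q = 90000$ ($Q = \left(\left(3 + 2\right) 12 \cdot 5\right)^{2} = \left(5 \cdot 12 \cdot 5\right)^{2} = \left(60 \cdot 5\right)^{2} = 300^{2} = 90000$)
$q = \frac{678268}{164199}$ ($q = \frac{483 - 1357019}{2121878 - 2450276} = - \frac{1356536}{-328398} = \left(-1356536\right) \left(- \frac{1}{328398}\right) = \frac{678268}{164199} \approx 4.1308$)
$Q + q = 90000 + \frac{678268}{164199} = \frac{14778588268}{164199}$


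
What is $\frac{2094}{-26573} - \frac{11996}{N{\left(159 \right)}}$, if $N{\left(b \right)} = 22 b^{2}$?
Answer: $- \frac{741707408}{7389712143} \approx -0.10037$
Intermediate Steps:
$\frac{2094}{-26573} - \frac{11996}{N{\left(159 \right)}} = \frac{2094}{-26573} - \frac{11996}{22 \cdot 159^{2}} = 2094 \left(- \frac{1}{26573}\right) - \frac{11996}{22 \cdot 25281} = - \frac{2094}{26573} - \frac{11996}{556182} = - \frac{2094}{26573} - \frac{5998}{278091} = - \frac{741707408}{7389712143}$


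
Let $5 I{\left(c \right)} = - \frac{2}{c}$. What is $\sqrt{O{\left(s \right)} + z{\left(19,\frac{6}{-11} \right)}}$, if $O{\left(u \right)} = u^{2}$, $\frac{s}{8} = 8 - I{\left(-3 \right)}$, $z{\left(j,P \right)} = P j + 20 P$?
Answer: $\frac{\sqrt{107248306}}{165} \approx 62.764$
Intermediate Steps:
$I{\left(c \right)} = - \frac{2}{5 c}$ ($I{\left(c \right)} = \frac{\left(-2\right) \frac{1}{c}}{5} = - \frac{2}{5 c}$)
$z{\left(j,P \right)} = 20 P + P j$
$s = \frac{944}{15}$ ($s = 8 \left(8 - - \frac{2}{5 \left(-3\right)}\right) = 8 \left(8 - \left(- \frac{2}{5}\right) \left(- \frac{1}{3}\right)\right) = 8 \left(8 - \frac{2}{15}\right) = 8 \cdot \frac{118}{15} = \frac{944}{15} \approx 62.933$)
$\sqrt{O{\left(s \right)} + z{\left(19,\frac{6}{-11} \right)}} = \sqrt{\left(\frac{944}{15}\right)^{2} + \frac{6}{-11} \left(20 + 19\right)} = \sqrt{\frac{891136}{225} + 6 \left(- \frac{1}{11}\right) 39} = \sqrt{\frac{891136}{225} - \frac{234}{11}} = \sqrt{\frac{9749846}{2475}} = \frac{\sqrt{107248306}}{165}$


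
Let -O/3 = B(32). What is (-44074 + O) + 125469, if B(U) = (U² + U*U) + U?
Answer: 75155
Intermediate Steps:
B(U) = U + 2*U² (B(U) = (U² + U²) + U = 2*U² + U = U + 2*U²)
O = -6240 (O = -96*(1 + 2*32) = -96*(1 + 64) = -96*65 = -3*2080 = -6240)
(-44074 + O) + 125469 = (-44074 - 6240) + 125469 = -50314 + 125469 = 75155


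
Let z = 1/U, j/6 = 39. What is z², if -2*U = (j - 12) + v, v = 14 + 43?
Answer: 4/77841 ≈ 5.1387e-5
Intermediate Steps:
j = 234 (j = 6*39 = 234)
v = 57
U = -279/2 (U = -((234 - 12) + 57)/2 = -(222 + 57)/2 = -½*279 = -279/2 ≈ -139.50)
z = -2/279 (z = 1/(-279/2) = -2/279 ≈ -0.0071685)
z² = (-2/279)² = 4/77841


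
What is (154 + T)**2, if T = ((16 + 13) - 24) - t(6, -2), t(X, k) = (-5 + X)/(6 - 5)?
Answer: 24964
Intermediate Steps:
t(X, k) = -5 + X (t(X, k) = (-5 + X)/1 = (-5 + X)*1 = -5 + X)
T = 4 (T = ((16 + 13) - 24) - (-5 + 6) = (29 - 24) - 1*1 = 5 - 1 = 4)
(154 + T)**2 = (154 + 4)**2 = 158**2 = 24964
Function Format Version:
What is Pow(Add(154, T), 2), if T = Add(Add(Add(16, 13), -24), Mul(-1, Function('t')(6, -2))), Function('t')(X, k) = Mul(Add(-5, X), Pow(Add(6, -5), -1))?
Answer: 24964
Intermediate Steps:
Function('t')(X, k) = Add(-5, X) (Function('t')(X, k) = Mul(Add(-5, X), Pow(1, -1)) = Mul(Add(-5, X), 1) = Add(-5, X))
T = 4 (T = Add(Add(Add(16, 13), -24), Mul(-1, Add(-5, 6))) = Add(Add(29, -24), Mul(-1, 1)) = Add(5, -1) = 4)
Pow(Add(154, T), 2) = Pow(Add(154, 4), 2) = Pow(158, 2) = 24964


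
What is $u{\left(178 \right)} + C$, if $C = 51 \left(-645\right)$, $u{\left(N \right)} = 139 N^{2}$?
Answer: $4371181$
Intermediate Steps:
$C = -32895$
$u{\left(178 \right)} + C = 139 \cdot 178^{2} - 32895 = 139 \cdot 31684 - 32895 = 4404076 - 32895 = 4371181$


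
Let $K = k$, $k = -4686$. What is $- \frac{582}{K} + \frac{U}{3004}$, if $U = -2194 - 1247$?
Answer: $- \frac{2396033}{2346124} \approx -1.0213$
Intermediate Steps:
$U = -3441$ ($U = -2194 - 1247 = -3441$)
$K = -4686$
$- \frac{582}{K} + \frac{U}{3004} = - \frac{582}{-4686} - \frac{3441}{3004} = \left(-582\right) \left(- \frac{1}{4686}\right) - \frac{3441}{3004} = \frac{97}{781} - \frac{3441}{3004} = - \frac{2396033}{2346124}$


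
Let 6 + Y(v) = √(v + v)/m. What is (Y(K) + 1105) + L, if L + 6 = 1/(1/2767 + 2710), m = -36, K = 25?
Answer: 8195940870/7498571 - 5*√2/36 ≈ 1092.8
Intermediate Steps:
L = -44988659/7498571 (L = -6 + 1/(1/2767 + 2710) = -6 + 1/(7498571/2767) = -6 + 2767/7498571 = -44988659/7498571 ≈ -5.9996)
Y(v) = -6 - √2*√v/36 (Y(v) = -6 + √(v + v)/(-36) = -6 + √(2*v)*(-1/36) = -6 + (√2*√v)*(-1/36) = -6 - √2*√v/36)
(Y(K) + 1105) + L = ((-6 - √2*√25/36) + 1105) - 44988659/7498571 = ((-6 - 1/36*√2*5) + 1105) - 44988659/7498571 = ((-6 - 5*√2/36) + 1105) - 44988659/7498571 = (1099 - 5*√2/36) - 44988659/7498571 = 8195940870/7498571 - 5*√2/36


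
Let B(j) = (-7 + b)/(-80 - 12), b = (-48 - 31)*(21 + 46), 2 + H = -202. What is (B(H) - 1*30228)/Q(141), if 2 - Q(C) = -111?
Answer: -693919/2599 ≈ -266.99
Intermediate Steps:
Q(C) = 113 (Q(C) = 2 - 1*(-111) = 2 + 111 = 113)
H = -204 (H = -2 - 202 = -204)
b = -5293 (b = -79*67 = -5293)
B(j) = 1325/23 (B(j) = (-7 - 5293)/(-80 - 12) = -5300/(-92) = -5300*(-1/92) = 1325/23)
(B(H) - 1*30228)/Q(141) = (1325/23 - 1*30228)/113 = (1325/23 - 30228)*(1/113) = -693919/23*1/113 = -693919/2599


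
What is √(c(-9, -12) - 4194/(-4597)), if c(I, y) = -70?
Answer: 2*I*√364997203/4597 ≈ 8.3119*I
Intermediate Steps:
√(c(-9, -12) - 4194/(-4597)) = √(-70 - 4194/(-4597)) = √(-70 - 4194*(-1/4597)) = √(-70 + 4194/4597) = √(-317596/4597) = 2*I*√364997203/4597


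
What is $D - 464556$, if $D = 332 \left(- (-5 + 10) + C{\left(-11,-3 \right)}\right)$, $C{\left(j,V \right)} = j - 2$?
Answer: $-470532$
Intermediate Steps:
$C{\left(j,V \right)} = -2 + j$ ($C{\left(j,V \right)} = j - 2 = -2 + j$)
$D = -5976$ ($D = 332 \left(- (-5 + 10) - 13\right) = 332 \left(\left(-1\right) 5 - 13\right) = 332 \left(-5 - 13\right) = 332 \left(-18\right) = -5976$)
$D - 464556 = -5976 - 464556 = -470532$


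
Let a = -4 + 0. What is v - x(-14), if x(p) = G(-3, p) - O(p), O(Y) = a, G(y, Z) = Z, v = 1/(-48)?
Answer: 479/48 ≈ 9.9792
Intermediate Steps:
a = -4
v = -1/48 ≈ -0.020833
O(Y) = -4
x(p) = 4 + p (x(p) = p - 1*(-4) = p + 4 = 4 + p)
v - x(-14) = -1/48 - (4 - 14) = -1/48 - 1*(-10) = -1/48 + 10 = 479/48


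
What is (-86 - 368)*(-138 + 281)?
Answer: -64922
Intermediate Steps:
(-86 - 368)*(-138 + 281) = -454*143 = -64922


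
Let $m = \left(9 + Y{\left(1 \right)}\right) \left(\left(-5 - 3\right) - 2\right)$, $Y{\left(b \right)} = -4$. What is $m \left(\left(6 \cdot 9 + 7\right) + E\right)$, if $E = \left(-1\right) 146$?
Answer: $4250$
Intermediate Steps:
$E = -146$
$m = -50$ ($m = \left(9 - 4\right) \left(\left(-5 - 3\right) - 2\right) = 5 \left(-8 - 2\right) = 5 \left(-10\right) = -50$)
$m \left(\left(6 \cdot 9 + 7\right) + E\right) = - 50 \left(\left(6 \cdot 9 + 7\right) - 146\right) = - 50 \left(\left(54 + 7\right) - 146\right) = - 50 \left(61 - 146\right) = \left(-50\right) \left(-85\right) = 4250$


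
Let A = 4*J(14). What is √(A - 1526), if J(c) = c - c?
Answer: I*√1526 ≈ 39.064*I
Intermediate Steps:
J(c) = 0
A = 0 (A = 4*0 = 0)
√(A - 1526) = √(0 - 1526) = √(-1526) = I*√1526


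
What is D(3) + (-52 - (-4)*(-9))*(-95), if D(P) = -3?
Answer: 8357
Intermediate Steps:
D(3) + (-52 - (-4)*(-9))*(-95) = -3 + (-52 - (-4)*(-9))*(-95) = -3 + (-52 - 1*36)*(-95) = -3 + (-52 - 36)*(-95) = -3 - 88*(-95) = -3 + 8360 = 8357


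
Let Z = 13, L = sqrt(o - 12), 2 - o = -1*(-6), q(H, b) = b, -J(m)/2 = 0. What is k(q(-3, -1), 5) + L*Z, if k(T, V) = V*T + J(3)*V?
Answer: -5 + 52*I ≈ -5.0 + 52.0*I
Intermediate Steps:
J(m) = 0 (J(m) = -2*0 = 0)
o = -4 (o = 2 - (-1)*(-6) = 2 - 1*6 = 2 - 6 = -4)
L = 4*I (L = sqrt(-4 - 12) = sqrt(-16) = 4*I ≈ 4.0*I)
k(T, V) = T*V (k(T, V) = V*T + 0*V = T*V + 0 = T*V)
k(q(-3, -1), 5) + L*Z = -1*5 + (4*I)*13 = -5 + 52*I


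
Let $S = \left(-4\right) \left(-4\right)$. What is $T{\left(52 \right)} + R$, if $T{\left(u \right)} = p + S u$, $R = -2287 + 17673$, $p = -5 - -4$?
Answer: $16217$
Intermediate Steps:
$p = -1$ ($p = -5 + 4 = -1$)
$R = 15386$
$S = 16$
$T{\left(u \right)} = -1 + 16 u$
$T{\left(52 \right)} + R = \left(-1 + 16 \cdot 52\right) + 15386 = \left(-1 + 832\right) + 15386 = 831 + 15386 = 16217$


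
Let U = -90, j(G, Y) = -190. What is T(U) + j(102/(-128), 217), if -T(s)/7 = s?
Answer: 440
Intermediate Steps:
T(s) = -7*s
T(U) + j(102/(-128), 217) = -7*(-90) - 190 = 630 - 190 = 440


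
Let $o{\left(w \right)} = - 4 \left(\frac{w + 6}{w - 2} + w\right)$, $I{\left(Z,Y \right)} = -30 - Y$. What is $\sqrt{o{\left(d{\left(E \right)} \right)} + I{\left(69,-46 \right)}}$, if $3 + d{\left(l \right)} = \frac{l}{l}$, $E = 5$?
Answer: $2 \sqrt{7} \approx 5.2915$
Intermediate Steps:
$d{\left(l \right)} = -2$ ($d{\left(l \right)} = -3 + \frac{l}{l} = -3 + 1 = -2$)
$o{\left(w \right)} = - 4 w - \frac{4 \left(6 + w\right)}{-2 + w}$ ($o{\left(w \right)} = - 4 \left(\frac{6 + w}{-2 + w} + w\right) = - 4 \left(w + \frac{6 + w}{-2 + w}\right) = - 4 w - \frac{4 \left(6 + w\right)}{-2 + w}$)
$\sqrt{o{\left(d{\left(E \right)} \right)} + I{\left(69,-46 \right)}} = \sqrt{\frac{4 \left(-6 - 2 - \left(-2\right)^{2}\right)}{-2 - 2} - -16} = \sqrt{\frac{4 \left(-6 - 2 - 4\right)}{-4} + \left(-30 + 46\right)} = \sqrt{4 \left(- \frac{1}{4}\right) \left(-6 - 2 - 4\right) + 16} = \sqrt{4 \left(- \frac{1}{4}\right) \left(-12\right) + 16} = \sqrt{12 + 16} = \sqrt{28} = 2 \sqrt{7}$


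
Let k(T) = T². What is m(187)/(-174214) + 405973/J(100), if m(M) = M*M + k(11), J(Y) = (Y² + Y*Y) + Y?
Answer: 35010435611/1750850700 ≈ 19.996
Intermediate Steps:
J(Y) = Y + 2*Y² (J(Y) = (Y² + Y²) + Y = 2*Y² + Y = Y + 2*Y²)
m(M) = 121 + M² (m(M) = M*M + 11² = M² + 121 = 121 + M²)
m(187)/(-174214) + 405973/J(100) = (121 + 187²)/(-174214) + 405973/((100*(1 + 2*100))) = (121 + 34969)*(-1/174214) + 405973/((100*(1 + 200))) = 35090*(-1/174214) + 405973/((100*201)) = -17545/87107 + 405973/20100 = 35010435611/1750850700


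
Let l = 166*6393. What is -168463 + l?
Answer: 892775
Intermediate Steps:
l = 1061238
-168463 + l = -168463 + 1061238 = 892775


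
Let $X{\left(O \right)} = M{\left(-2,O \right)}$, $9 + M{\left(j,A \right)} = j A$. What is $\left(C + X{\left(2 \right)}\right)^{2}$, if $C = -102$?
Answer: $13225$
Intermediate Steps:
$M{\left(j,A \right)} = -9 + A j$ ($M{\left(j,A \right)} = -9 + j A = -9 + A j$)
$X{\left(O \right)} = -9 - 2 O$ ($X{\left(O \right)} = -9 + O \left(-2\right) = -9 - 2 O$)
$\left(C + X{\left(2 \right)}\right)^{2} = \left(-102 - 13\right)^{2} = \left(-115\right)^{2} = 13225$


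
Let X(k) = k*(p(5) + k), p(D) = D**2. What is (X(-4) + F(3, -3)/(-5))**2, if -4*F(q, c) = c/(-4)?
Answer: 45118089/6400 ≈ 7049.7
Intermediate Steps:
F(q, c) = c/16 (F(q, c) = -c/(4*(-4)) = -c*(-1)/(4*4) = -(-1)*c/16 = c/16)
X(k) = k*(25 + k) (X(k) = k*(5**2 + k) = k*(25 + k))
(X(-4) + F(3, -3)/(-5))**2 = (-4*(25 - 4) + ((1/16)*(-3))/(-5))**2 = (-4*21 - 3/16*(-1/5))**2 = (-84 + 3/80)**2 = (-6717/80)**2 = 45118089/6400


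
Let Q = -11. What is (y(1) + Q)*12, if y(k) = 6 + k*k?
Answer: -48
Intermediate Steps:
y(k) = 6 + k²
(y(1) + Q)*12 = ((6 + 1²) - 11)*12 = ((6 + 1) - 11)*12 = (7 - 11)*12 = -4*12 = -48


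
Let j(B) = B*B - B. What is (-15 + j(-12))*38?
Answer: 5358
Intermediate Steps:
j(B) = B**2 - B
(-15 + j(-12))*38 = (-15 - 12*(-1 - 12))*38 = (-15 - 12*(-13))*38 = (-15 + 156)*38 = 141*38 = 5358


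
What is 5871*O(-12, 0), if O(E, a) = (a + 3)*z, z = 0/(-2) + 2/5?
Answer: 35226/5 ≈ 7045.2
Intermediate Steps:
z = ⅖ (z = 0*(-½) + 2*(⅕) = 0 + ⅖ = ⅖ ≈ 0.40000)
O(E, a) = 6/5 + 2*a/5 (O(E, a) = (a + 3)*(⅖) = (3 + a)*(⅖) = 6/5 + 2*a/5)
5871*O(-12, 0) = 5871*(6/5 + (⅖)*0) = 5871*(6/5 + 0) = 5871*(6/5) = 35226/5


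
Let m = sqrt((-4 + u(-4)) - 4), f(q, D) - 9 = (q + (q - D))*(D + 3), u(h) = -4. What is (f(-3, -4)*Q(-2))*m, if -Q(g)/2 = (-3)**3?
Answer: 1188*I*sqrt(3) ≈ 2057.7*I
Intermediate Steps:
f(q, D) = 9 + (3 + D)*(-D + 2*q) (f(q, D) = 9 + (q + (q - D))*(D + 3) = 9 + (-D + 2*q)*(3 + D) = 9 + (3 + D)*(-D + 2*q))
Q(g) = 54 (Q(g) = -2*(-3)**3 = -2*(-27) = 54)
m = 2*I*sqrt(3) (m = sqrt((-4 - 4) - 4) = sqrt(-8 - 4) = sqrt(-12) = 2*I*sqrt(3) ≈ 3.4641*I)
(f(-3, -4)*Q(-2))*m = ((9 - 1*(-4)**2 - 3*(-4) + 6*(-3) + 2*(-4)*(-3))*54)*(2*I*sqrt(3)) = ((9 - 1*16 + 12 - 18 + 24)*54)*(2*I*sqrt(3)) = ((9 - 16 + 12 - 18 + 24)*54)*(2*I*sqrt(3)) = (11*54)*(2*I*sqrt(3)) = 594*(2*I*sqrt(3)) = 1188*I*sqrt(3)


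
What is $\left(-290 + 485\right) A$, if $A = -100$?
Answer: $-19500$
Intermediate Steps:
$\left(-290 + 485\right) A = \left(-290 + 485\right) \left(-100\right) = 195 \left(-100\right) = -19500$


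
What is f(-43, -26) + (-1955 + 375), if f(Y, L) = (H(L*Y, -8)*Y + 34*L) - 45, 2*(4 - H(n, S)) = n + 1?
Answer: 42755/2 ≈ 21378.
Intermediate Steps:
H(n, S) = 7/2 - n/2 (H(n, S) = 4 - (n + 1)/2 = 4 - (1 + n)/2 = 4 + (-½ - n/2) = 7/2 - n/2)
f(Y, L) = -45 + 34*L + Y*(7/2 - L*Y/2) (f(Y, L) = ((7/2 - L*Y/2)*Y + 34*L) - 45 = (Y*(7/2 - L*Y/2) + 34*L) - 45 = (34*L + Y*(7/2 - L*Y/2)) - 45 = -45 + 34*L + Y*(7/2 - L*Y/2))
f(-43, -26) + (-1955 + 375) = (-45 + 34*(-26) - ½*(-43)*(-7 - 26*(-43))) + (-1955 + 375) = (-45 - 884 - ½*(-43)*(-7 + 1118)) - 1580 = (-45 - 884 - ½*(-43)*1111) - 1580 = (-45 - 884 + 47773/2) - 1580 = 45915/2 - 1580 = 42755/2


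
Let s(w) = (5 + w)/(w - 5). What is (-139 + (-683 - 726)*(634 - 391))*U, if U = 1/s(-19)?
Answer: -4110312/7 ≈ -5.8719e+5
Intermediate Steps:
s(w) = (5 + w)/(-5 + w)
U = 12/7 (U = 1/((5 - 19)/(-5 - 19)) = 1/(-14/(-24)) = 1/(-1/24*(-14)) = 1/(7/12) = 12/7 ≈ 1.7143)
(-139 + (-683 - 726)*(634 - 391))*U = (-139 + (-683 - 726)*(634 - 391))*(12/7) = (-139 - 1409*243)*(12/7) = (-139 - 342387)*(12/7) = -342526*12/7 = -4110312/7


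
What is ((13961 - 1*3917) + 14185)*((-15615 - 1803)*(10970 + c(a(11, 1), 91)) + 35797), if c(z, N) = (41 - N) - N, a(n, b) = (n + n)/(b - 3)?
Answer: -4569195073025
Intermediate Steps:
a(n, b) = 2*n/(-3 + b) (a(n, b) = (2*n)/(-3 + b) = 2*n/(-3 + b))
c(z, N) = 41 - 2*N
((13961 - 1*3917) + 14185)*((-15615 - 1803)*(10970 + c(a(11, 1), 91)) + 35797) = ((13961 - 1*3917) + 14185)*((-15615 - 1803)*(10970 + (41 - 2*91)) + 35797) = ((13961 - 3917) + 14185)*(-17418*(10970 + (41 - 182)) + 35797) = (10044 + 14185)*(-17418*(10970 - 141) + 35797) = 24229*(-17418*10829 + 35797) = 24229*(-188619522 + 35797) = 24229*(-188583725) = -4569195073025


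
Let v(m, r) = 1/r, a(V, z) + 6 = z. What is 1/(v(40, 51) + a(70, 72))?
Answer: 51/3367 ≈ 0.015147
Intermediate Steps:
a(V, z) = -6 + z
1/(v(40, 51) + a(70, 72)) = 1/(1/51 + (-6 + 72)) = 1/(1/51 + 66) = 1/(3367/51) = 51/3367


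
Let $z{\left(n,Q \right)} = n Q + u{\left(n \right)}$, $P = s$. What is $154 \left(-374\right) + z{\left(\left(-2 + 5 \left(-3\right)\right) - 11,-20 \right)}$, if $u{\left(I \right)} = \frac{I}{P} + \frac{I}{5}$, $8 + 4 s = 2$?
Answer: $- \frac{855344}{15} \approx -57023.0$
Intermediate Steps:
$s = - \frac{3}{2}$ ($s = -2 + \frac{1}{4} \cdot 2 = -2 + \frac{1}{2} = - \frac{3}{2} \approx -1.5$)
$P = - \frac{3}{2} \approx -1.5$
$u{\left(I \right)} = - \frac{7 I}{15}$ ($u{\left(I \right)} = \frac{I}{- \frac{3}{2}} + \frac{I}{5} = I \left(- \frac{2}{3}\right) + I \frac{1}{5} = - \frac{2 I}{3} + \frac{I}{5} = - \frac{7 I}{15}$)
$z{\left(n,Q \right)} = - \frac{7 n}{15} + Q n$ ($z{\left(n,Q \right)} = n Q - \frac{7 n}{15} = Q n - \frac{7 n}{15} = - \frac{7 n}{15} + Q n$)
$154 \left(-374\right) + z{\left(\left(-2 + 5 \left(-3\right)\right) - 11,-20 \right)} = 154 \left(-374\right) + \frac{\left(\left(-2 + 5 \left(-3\right)\right) - 11\right) \left(-7 + 15 \left(-20\right)\right)}{15} = -57596 + \frac{\left(\left(-2 - 15\right) - 11\right) \left(-7 - 300\right)}{15} = -57596 + \frac{1}{15} \left(-17 - 11\right) \left(-307\right) = -57596 + \frac{1}{15} \left(-28\right) \left(-307\right) = -57596 + \frac{8596}{15} = - \frac{855344}{15}$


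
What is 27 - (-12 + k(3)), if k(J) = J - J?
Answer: 39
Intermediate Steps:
k(J) = 0
27 - (-12 + k(3)) = 27 - (-12 + 0) = 27 - 1*(-12) = 27 + 12 = 39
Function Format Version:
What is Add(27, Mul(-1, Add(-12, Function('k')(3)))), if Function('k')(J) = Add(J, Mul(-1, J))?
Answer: 39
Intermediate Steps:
Function('k')(J) = 0
Add(27, Mul(-1, Add(-12, Function('k')(3)))) = Add(27, Mul(-1, Add(-12, 0))) = Add(27, Mul(-1, -12)) = Add(27, 12) = 39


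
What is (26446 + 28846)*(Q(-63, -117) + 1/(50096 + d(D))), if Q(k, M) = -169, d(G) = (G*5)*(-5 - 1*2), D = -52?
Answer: -121280278869/12979 ≈ -9.3444e+6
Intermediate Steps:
d(G) = -35*G (d(G) = (5*G)*(-5 - 2) = (5*G)*(-7) = -35*G)
(26446 + 28846)*(Q(-63, -117) + 1/(50096 + d(D))) = (26446 + 28846)*(-169 + 1/(50096 - 35*(-52))) = 55292*(-169 + 1/(50096 + 1820)) = 55292*(-169 + 1/51916) = 55292*(-8773803/51916) = -121280278869/12979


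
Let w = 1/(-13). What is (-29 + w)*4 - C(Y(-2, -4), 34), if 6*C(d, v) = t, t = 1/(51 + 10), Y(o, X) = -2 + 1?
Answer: -553405/4758 ≈ -116.31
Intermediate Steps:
w = -1/13 ≈ -0.076923
Y(o, X) = -1
t = 1/61 ≈ 0.016393
C(d, v) = 1/366 (C(d, v) = (⅙)*(1/61) = 1/366)
(-29 + w)*4 - C(Y(-2, -4), 34) = (-29 - 1/13)*4 - 1*1/366 = -378/13*4 - 1/366 = -1512/13 - 1/366 = -553405/4758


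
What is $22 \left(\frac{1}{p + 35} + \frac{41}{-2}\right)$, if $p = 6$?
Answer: $- \frac{18469}{41} \approx -450.46$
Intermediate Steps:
$22 \left(\frac{1}{p + 35} + \frac{41}{-2}\right) = 22 \left(\frac{1}{6 + 35} + \frac{41}{-2}\right) = 22 \left(\frac{1}{41} + 41 \left(- \frac{1}{2}\right)\right) = 22 \left(\frac{1}{41} - \frac{41}{2}\right) = 22 \left(- \frac{1679}{82}\right) = - \frac{18469}{41}$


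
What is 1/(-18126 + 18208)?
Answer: 1/82 ≈ 0.012195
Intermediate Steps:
1/(-18126 + 18208) = 1/82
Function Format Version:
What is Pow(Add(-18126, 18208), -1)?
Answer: Rational(1, 82) ≈ 0.012195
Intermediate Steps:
Pow(Add(-18126, 18208), -1) = Pow(82, -1) = Rational(1, 82)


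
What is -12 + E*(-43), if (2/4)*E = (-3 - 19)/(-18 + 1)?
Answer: -2096/17 ≈ -123.29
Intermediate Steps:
E = 44/17 (E = 2*((-3 - 19)/(-18 + 1)) = 2*(-22/(-17)) = 2*(-22*(-1/17)) = 2*(22/17) = 44/17 ≈ 2.5882)
-12 + E*(-43) = -12 + (44/17)*(-43) = -12 - 1892/17 = -2096/17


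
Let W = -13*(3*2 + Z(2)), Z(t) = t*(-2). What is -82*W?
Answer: 2132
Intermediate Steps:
Z(t) = -2*t
W = -26 (W = -13*(3*2 - 2*2) = -13*(6 - 4) = -13*2 = -26)
-82*W = -82*(-26) = 2132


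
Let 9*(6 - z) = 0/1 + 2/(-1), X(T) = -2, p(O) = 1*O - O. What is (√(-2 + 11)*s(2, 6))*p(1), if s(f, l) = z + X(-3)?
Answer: 0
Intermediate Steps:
p(O) = 0 (p(O) = O - O = 0)
z = 56/9 (z = 6 - (0/1 + 2/(-1))/9 = 6 - (0*1 + 2*(-1))/9 = 6 - (0 - 2)/9 = 6 - ⅑*(-2) = 6 + 2/9 = 56/9 ≈ 6.2222)
s(f, l) = 38/9 (s(f, l) = 56/9 - 2 = 38/9)
(√(-2 + 11)*s(2, 6))*p(1) = (√(-2 + 11)*(38/9))*0 = (√9*(38/9))*0 = (3*(38/9))*0 = (38/3)*0 = 0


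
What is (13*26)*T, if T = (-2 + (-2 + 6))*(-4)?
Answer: -2704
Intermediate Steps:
T = -8 (T = (-2 + 4)*(-4) = 2*(-4) = -8)
(13*26)*T = (13*26)*(-8) = 338*(-8) = -2704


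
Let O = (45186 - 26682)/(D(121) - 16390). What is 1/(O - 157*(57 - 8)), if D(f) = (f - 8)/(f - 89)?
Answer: -58263/448283051 ≈ -0.00012997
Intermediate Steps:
D(f) = (-8 + f)/(-89 + f)
O = -65792/58263 (O = (45186 - 26682)/((-8 + 121)/(-89 + 121) - 16390) = 18504/(113/32 - 16390) = 18504/(-524367/32) = 18504*(-32/524367) = -65792/58263 ≈ -1.1292)
1/(O - 157*(57 - 8)) = 1/(-65792/58263 - 157*(57 - 8)) = 1/(-65792/58263 - 157*49) = 1/(-65792/58263 - 7693) = 1/(-448283051/58263) = -58263/448283051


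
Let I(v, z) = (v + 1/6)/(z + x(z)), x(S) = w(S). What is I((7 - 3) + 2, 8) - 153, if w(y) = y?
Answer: -14651/96 ≈ -152.61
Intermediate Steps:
x(S) = S
I(v, z) = (1/6 + v)/(2*z) (I(v, z) = (v + 1/6)/(z + z) = (v + 1/6)/((2*z)) = (1/6 + v)*(1/(2*z)) = (1/6 + v)/(2*z))
I((7 - 3) + 2, 8) - 153 = (1/12)*(1 + 6*((7 - 3) + 2))/8 - 153 = (1/12)*(1/8)*(1 + 6*(4 + 2)) - 153 = (1/12)*(1/8)*(1 + 6*6) - 153 = (1/12)*(1/8)*(1 + 36) - 153 = (1/12)*(1/8)*37 - 153 = 37/96 - 153 = -14651/96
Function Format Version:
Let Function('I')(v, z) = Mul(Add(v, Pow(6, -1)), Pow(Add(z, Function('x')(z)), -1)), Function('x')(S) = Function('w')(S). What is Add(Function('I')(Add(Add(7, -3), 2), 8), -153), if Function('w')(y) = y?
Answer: Rational(-14651, 96) ≈ -152.61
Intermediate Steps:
Function('x')(S) = S
Function('I')(v, z) = Mul(Rational(1, 2), Pow(z, -1), Add(Rational(1, 6), v)) (Function('I')(v, z) = Mul(Add(v, Pow(6, -1)), Pow(Add(z, z), -1)) = Mul(Add(v, Rational(1, 6)), Pow(Mul(2, z), -1)) = Mul(Add(Rational(1, 6), v), Mul(Rational(1, 2), Pow(z, -1))) = Mul(Rational(1, 2), Pow(z, -1), Add(Rational(1, 6), v)))
Add(Function('I')(Add(Add(7, -3), 2), 8), -153) = Add(Mul(Rational(1, 12), Pow(8, -1), Add(1, Mul(6, Add(Add(7, -3), 2)))), -153) = Add(Mul(Rational(1, 12), Rational(1, 8), Add(1, Mul(6, Add(4, 2)))), -153) = Add(Mul(Rational(1, 12), Rational(1, 8), Add(1, Mul(6, 6))), -153) = Add(Mul(Rational(1, 12), Rational(1, 8), Add(1, 36)), -153) = Add(Mul(Rational(1, 12), Rational(1, 8), 37), -153) = Add(Rational(37, 96), -153) = Rational(-14651, 96)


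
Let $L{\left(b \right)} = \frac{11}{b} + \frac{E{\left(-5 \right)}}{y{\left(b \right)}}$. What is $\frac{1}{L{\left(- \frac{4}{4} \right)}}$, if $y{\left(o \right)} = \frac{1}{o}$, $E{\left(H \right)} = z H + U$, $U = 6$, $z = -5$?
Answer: $- \frac{1}{42} \approx -0.02381$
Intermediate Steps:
$E{\left(H \right)} = 6 - 5 H$ ($E{\left(H \right)} = - 5 H + 6 = 6 - 5 H$)
$L{\left(b \right)} = \frac{11}{b} + 31 b$ ($L{\left(b \right)} = \frac{11}{b} + \frac{6 - -25}{\frac{1}{b}} = \frac{11}{b} + \left(6 + 25\right) b = \frac{11}{b} + 31 b$)
$\frac{1}{L{\left(- \frac{4}{4} \right)}} = \frac{1}{\frac{11}{\left(-4\right) \frac{1}{4}} + 31 \left(- \frac{4}{4}\right)} = \frac{1}{\frac{11}{\left(-4\right) \frac{1}{4}} + 31 \left(\left(-4\right) \frac{1}{4}\right)} = \frac{1}{\frac{11}{-1} + 31 \left(-1\right)} = \frac{1}{11 \left(-1\right) - 31} = \frac{1}{-11 - 31} = \frac{1}{-42} = - \frac{1}{42}$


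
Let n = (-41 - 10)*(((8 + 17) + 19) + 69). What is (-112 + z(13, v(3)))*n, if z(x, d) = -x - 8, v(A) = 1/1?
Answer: 766479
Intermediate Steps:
v(A) = 1
z(x, d) = -8 - x
n = -5763 (n = -51*((25 + 19) + 69) = -51*(44 + 69) = -51*113 = -5763)
(-112 + z(13, v(3)))*n = (-112 + (-8 - 1*13))*(-5763) = (-112 + (-8 - 13))*(-5763) = (-112 - 21)*(-5763) = -133*(-5763) = 766479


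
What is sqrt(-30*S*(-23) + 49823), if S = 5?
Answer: sqrt(53273) ≈ 230.81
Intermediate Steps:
sqrt(-30*S*(-23) + 49823) = sqrt(-30*5*(-23) + 49823) = sqrt(-150*(-23) + 49823) = sqrt(3450 + 49823) = sqrt(53273)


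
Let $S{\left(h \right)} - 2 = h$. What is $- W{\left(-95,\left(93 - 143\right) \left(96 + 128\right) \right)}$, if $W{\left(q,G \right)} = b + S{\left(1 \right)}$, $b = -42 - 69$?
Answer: $108$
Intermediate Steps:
$S{\left(h \right)} = 2 + h$
$b = -111$
$W{\left(q,G \right)} = -108$ ($W{\left(q,G \right)} = -111 + \left(2 + 1\right) = -111 + 3 = -108$)
$- W{\left(-95,\left(93 - 143\right) \left(96 + 128\right) \right)} = \left(-1\right) \left(-108\right) = 108$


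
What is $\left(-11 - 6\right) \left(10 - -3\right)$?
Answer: $-221$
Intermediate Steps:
$\left(-11 - 6\right) \left(10 - -3\right) = - 17 \left(10 + 3\right) = \left(-17\right) 13 = -221$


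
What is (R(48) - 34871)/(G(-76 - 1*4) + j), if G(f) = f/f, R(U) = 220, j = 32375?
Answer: -34651/32376 ≈ -1.0703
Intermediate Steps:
G(f) = 1
(R(48) - 34871)/(G(-76 - 1*4) + j) = (220 - 34871)/(1 + 32375) = -34651/32376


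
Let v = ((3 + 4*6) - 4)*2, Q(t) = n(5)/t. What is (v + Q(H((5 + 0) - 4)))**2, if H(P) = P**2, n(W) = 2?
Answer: 2304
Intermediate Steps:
Q(t) = 2/t
v = 46 (v = ((3 + 24) - 4)*2 = (27 - 4)*2 = 23*2 = 46)
(v + Q(H((5 + 0) - 4)))**2 = (46 + 2/(((5 + 0) - 4)**2))**2 = (46 + 2/((5 - 4)**2))**2 = (46 + 2/(1**2))**2 = (46 + 2/1)**2 = (46 + 2*1)**2 = (46 + 2)**2 = 48**2 = 2304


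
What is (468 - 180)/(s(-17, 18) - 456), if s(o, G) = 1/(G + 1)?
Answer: -5472/8663 ≈ -0.63165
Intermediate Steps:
s(o, G) = 1/(1 + G)
(468 - 180)/(s(-17, 18) - 456) = (468 - 180)/(1/(1 + 18) - 456) = 288/(1/19 - 456) = 288/(-8663/19) = 288*(-19/8663) = -5472/8663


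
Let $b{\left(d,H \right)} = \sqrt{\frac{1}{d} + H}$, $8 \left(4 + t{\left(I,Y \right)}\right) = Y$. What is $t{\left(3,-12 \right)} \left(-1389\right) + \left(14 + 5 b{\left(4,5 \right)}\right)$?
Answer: $\frac{15307}{2} + \frac{5 \sqrt{21}}{2} \approx 7665.0$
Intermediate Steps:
$t{\left(I,Y \right)} = -4 + \frac{Y}{8}$
$b{\left(d,H \right)} = \sqrt{H + \frac{1}{d}}$
$t{\left(3,-12 \right)} \left(-1389\right) + \left(14 + 5 b{\left(4,5 \right)}\right) = \left(-4 + \frac{1}{8} \left(-12\right)\right) \left(-1389\right) + \left(14 + 5 \sqrt{5 + \frac{1}{4}}\right) = \left(-4 - \frac{3}{2}\right) \left(-1389\right) + \left(14 + 5 \sqrt{5 + \frac{1}{4}}\right) = \left(- \frac{11}{2}\right) \left(-1389\right) + \left(14 + 5 \sqrt{\frac{21}{4}}\right) = \frac{15279}{2} + \left(14 + 5 \frac{\sqrt{21}}{2}\right) = \frac{15279}{2} + \left(14 + \frac{5 \sqrt{21}}{2}\right) = \frac{15307}{2} + \frac{5 \sqrt{21}}{2}$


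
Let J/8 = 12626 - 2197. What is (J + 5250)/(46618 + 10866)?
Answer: 44341/28742 ≈ 1.5427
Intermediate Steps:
J = 83432 (J = 8*(12626 - 2197) = 8*10429 = 83432)
(J + 5250)/(46618 + 10866) = (83432 + 5250)/(46618 + 10866) = 88682/57484 = 88682*(1/57484) = 44341/28742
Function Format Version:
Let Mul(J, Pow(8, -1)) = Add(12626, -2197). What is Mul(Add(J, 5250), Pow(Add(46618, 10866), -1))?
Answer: Rational(44341, 28742) ≈ 1.5427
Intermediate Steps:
J = 83432 (J = Mul(8, Add(12626, -2197)) = Mul(8, 10429) = 83432)
Mul(Add(J, 5250), Pow(Add(46618, 10866), -1)) = Mul(Add(83432, 5250), Pow(Add(46618, 10866), -1)) = Mul(88682, Pow(57484, -1)) = Mul(88682, Rational(1, 57484)) = Rational(44341, 28742)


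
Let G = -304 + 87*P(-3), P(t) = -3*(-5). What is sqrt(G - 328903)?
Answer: I*sqrt(327902) ≈ 572.63*I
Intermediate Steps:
P(t) = 15
G = 1001 (G = -304 + 87*15 = -304 + 1305 = 1001)
sqrt(G - 328903) = sqrt(1001 - 328903) = sqrt(-327902) = I*sqrt(327902)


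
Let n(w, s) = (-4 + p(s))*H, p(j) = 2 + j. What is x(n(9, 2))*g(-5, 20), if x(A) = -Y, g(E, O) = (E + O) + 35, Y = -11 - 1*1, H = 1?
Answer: 600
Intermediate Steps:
n(w, s) = -2 + s (n(w, s) = (-4 + (2 + s))*1 = (-2 + s)*1 = -2 + s)
Y = -12 (Y = -11 - 1 = -12)
g(E, O) = 35 + E + O
x(A) = 12 (x(A) = -1*(-12) = 12)
x(n(9, 2))*g(-5, 20) = 12*(35 - 5 + 20) = 12*50 = 600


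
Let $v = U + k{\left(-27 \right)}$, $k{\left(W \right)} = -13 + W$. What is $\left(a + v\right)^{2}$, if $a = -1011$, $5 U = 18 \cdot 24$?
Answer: $\frac{23261329}{25} \approx 9.3045 \cdot 10^{5}$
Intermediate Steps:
$U = \frac{432}{5}$ ($U = \frac{18 \cdot 24}{5} = \frac{1}{5} \cdot 432 = \frac{432}{5} \approx 86.4$)
$v = \frac{232}{5}$ ($v = \frac{432}{5} - 40 = \frac{232}{5} \approx 46.4$)
$\left(a + v\right)^{2} = \left(-1011 + \frac{232}{5}\right)^{2} = \left(- \frac{4823}{5}\right)^{2} = \frac{23261329}{25}$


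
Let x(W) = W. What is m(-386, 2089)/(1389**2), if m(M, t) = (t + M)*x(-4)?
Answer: -6812/1929321 ≈ -0.0035308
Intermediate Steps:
m(M, t) = -4*M - 4*t (m(M, t) = (t + M)*(-4) = (M + t)*(-4) = -4*M - 4*t)
m(-386, 2089)/(1389**2) = (-4*(-386) - 4*2089)/(1389**2) = (1544 - 8356)/1929321 = -6812*1/1929321 = -6812/1929321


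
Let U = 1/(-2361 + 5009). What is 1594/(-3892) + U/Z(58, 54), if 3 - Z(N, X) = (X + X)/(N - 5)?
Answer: -53765059/131401704 ≈ -0.40917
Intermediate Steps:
Z(N, X) = 3 - 2*X/(-5 + N) (Z(N, X) = 3 - (X + X)/(N - 5) = 3 - 2*X/(-5 + N))
U = 1/2648 ≈ 0.00037764
1594/(-3892) + U/Z(58, 54) = 1594/(-3892) + 1/(2648*(((-15 - 2*54 + 3*58)/(-5 + 58)))) = 1594*(-1/3892) + 1/(2648*(((-15 - 108 + 174)/53))) = -797/1946 + 1/(2648*(((1/53)*51))) = -797/1946 + 1/(2648*(51/53)) = -797/1946 + (1/2648)*(53/51) = -797/1946 + 53/135048 = -53765059/131401704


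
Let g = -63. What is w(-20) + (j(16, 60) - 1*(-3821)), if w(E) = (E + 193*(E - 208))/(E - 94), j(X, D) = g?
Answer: 236218/57 ≈ 4144.2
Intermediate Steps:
j(X, D) = -63
w(E) = (-40144 + 194*E)/(-94 + E) (w(E) = (E + 193*(-208 + E))/(-94 + E) = (E + (-40144 + 193*E))/(-94 + E) = (-40144 + 194*E)/(-94 + E))
w(-20) + (j(16, 60) - 1*(-3821)) = 2*(-20072 + 97*(-20))/(-94 - 20) + (-63 - 1*(-3821)) = 2*(-20072 - 1940)/(-114) + (-63 + 3821) = 2*(-1/114)*(-22012) + 3758 = 22012/57 + 3758 = 236218/57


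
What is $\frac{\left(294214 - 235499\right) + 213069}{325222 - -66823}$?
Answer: $\frac{271784}{392045} \approx 0.69325$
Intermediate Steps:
$\frac{\left(294214 - 235499\right) + 213069}{325222 - -66823} = \frac{58715 + 213069}{325222 + 66823} = \frac{271784}{392045}$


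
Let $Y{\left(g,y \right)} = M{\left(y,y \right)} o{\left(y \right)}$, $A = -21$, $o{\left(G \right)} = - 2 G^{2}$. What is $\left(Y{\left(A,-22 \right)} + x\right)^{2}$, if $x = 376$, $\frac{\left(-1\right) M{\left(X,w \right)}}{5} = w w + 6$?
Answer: $5626270144576$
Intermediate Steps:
$M{\left(X,w \right)} = -30 - 5 w^{2}$ ($M{\left(X,w \right)} = - 5 \left(w w + 6\right) = - 5 \left(w^{2} + 6\right) = - 5 \left(6 + w^{2}\right) = -30 - 5 w^{2}$)
$Y{\left(g,y \right)} = - 2 y^{2} \left(-30 - 5 y^{2}\right)$ ($Y{\left(g,y \right)} = \left(-30 - 5 y^{2}\right) \left(- 2 y^{2}\right) = - 2 y^{2} \left(-30 - 5 y^{2}\right)$)
$\left(Y{\left(A,-22 \right)} + x\right)^{2} = \left(10 \left(-22\right)^{2} \left(6 + \left(-22\right)^{2}\right) + 376\right)^{2} = \left(10 \cdot 484 \left(6 + 484\right) + 376\right)^{2} = \left(10 \cdot 484 \cdot 490 + 376\right)^{2} = \left(2371600 + 376\right)^{2} = 2371976^{2} = 5626270144576$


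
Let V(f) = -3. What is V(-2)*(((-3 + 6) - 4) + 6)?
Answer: -15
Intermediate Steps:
V(-2)*(((-3 + 6) - 4) + 6) = -3*(((-3 + 6) - 4) + 6) = -3*((3 - 4) + 6) = -3*(-1 + 6) = -3*5 = -15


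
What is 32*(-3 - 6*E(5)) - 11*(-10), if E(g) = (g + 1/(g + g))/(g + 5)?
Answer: -2098/25 ≈ -83.920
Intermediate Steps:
E(g) = (g + 1/(2*g))/(5 + g)
32*(-3 - 6*E(5)) - 11*(-10) = 32*(-3 - 6*(1/2 + 5**2)/(5*(5 + 5))) - 11*(-10) = 32*(-3 - 6*(1/2 + 25)/(5*10)) + 110 = 32*(-3 - 6*51/(5*10*2)) + 110 = 32*(-3 - 6*51/100) + 110 = 32*(-3 - 153/50) + 110 = 32*(-303/50) + 110 = -4848/25 + 110 = -2098/25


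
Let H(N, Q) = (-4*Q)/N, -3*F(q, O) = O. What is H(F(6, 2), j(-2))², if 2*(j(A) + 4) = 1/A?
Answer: 2601/4 ≈ 650.25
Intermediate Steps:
F(q, O) = -O/3
j(A) = -4 + 1/(2*A)
H(N, Q) = -4*Q/N
H(F(6, 2), j(-2))² = (-4*(-4 + (½)/(-2))/((-⅓*2)))² = (-4*(-4 + (½)*(-½))/(-⅔))² = (-4*(-4 - ¼)*(-3/2))² = (-4*(-17/4)*(-3/2))² = (-51/2)² = 2601/4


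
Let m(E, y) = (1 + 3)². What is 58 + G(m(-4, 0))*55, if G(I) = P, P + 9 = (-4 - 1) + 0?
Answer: -712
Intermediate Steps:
m(E, y) = 16 (m(E, y) = 4² = 16)
P = -14 (P = -9 + ((-4 - 1) + 0) = -9 + (-5 + 0) = -9 - 5 = -14)
G(I) = -14
58 + G(m(-4, 0))*55 = 58 - 14*55 = 58 - 770 = -712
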